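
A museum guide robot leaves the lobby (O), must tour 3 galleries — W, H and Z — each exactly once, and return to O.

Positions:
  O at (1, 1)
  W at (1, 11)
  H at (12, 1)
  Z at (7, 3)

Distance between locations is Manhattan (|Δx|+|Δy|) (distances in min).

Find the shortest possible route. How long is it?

42 min — the shortest possible round trip.

O - W - H - Z - O: 10+21+7+8 = 46
O - W - Z - H - O: 10+14+7+11 = 42
O - H - W - Z - O: 11+21+14+8 = 54
The minimum is 42.
One optimal route: O → W → Z → H → O (or its reverse).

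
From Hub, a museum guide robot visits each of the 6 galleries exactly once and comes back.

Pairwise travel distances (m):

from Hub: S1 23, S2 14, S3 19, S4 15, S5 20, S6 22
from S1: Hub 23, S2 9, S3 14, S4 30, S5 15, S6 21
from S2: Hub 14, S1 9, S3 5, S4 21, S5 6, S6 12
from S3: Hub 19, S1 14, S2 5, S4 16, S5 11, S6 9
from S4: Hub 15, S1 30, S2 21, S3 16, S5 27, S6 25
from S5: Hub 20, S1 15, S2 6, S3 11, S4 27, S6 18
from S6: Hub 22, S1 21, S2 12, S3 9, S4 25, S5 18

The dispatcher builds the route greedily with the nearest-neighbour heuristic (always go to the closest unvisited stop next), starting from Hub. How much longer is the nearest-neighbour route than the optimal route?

Hub: S2=14, S4=15, S3=19, S5=20, S6=22, S1=23 ⇒ S2
S2: S3=5, S5=6, S1=9, S6=12, S4=21 ⇒ S3
S3: S6=9, S5=11, S1=14, S4=16 ⇒ S6
S6: S5=18, S1=21, S4=25 ⇒ S5
S5: S1=15, S4=27 ⇒ S1
S1: S4=30 ⇒ S4
NN route Hub → S2 → S3 → S6 → S5 → S1 → S4 → Hub costs 106.
Optimal: Hub → S1 → S2 → S5 → S6 → S3 → S4 → Hub costs 96 (by enumerating all 360 distinct tours).
Excess = 106 − 96 = 10.

10 m longer than the optimal tour.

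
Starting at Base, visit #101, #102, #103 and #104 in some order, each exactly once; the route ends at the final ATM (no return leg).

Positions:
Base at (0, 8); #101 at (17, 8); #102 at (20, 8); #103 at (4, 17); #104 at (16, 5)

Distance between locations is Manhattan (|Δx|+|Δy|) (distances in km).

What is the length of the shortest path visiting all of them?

44 km — the minimum one-way total.

There are 4! = 24 possible orderings.
Base→#101→#102→#103→#104: 17+3+25+24 = 69
Base→#101→#102→#104→#103: 17+3+7+24 = 51
Base→#101→#103→#102→#104: 17+22+25+7 = 71
Base→#101→#103→#104→#102: 17+22+24+7 = 70
Base→#101→#104→#102→#103: 17+4+7+25 = 53
Base→#101→#104→#103→#102: 17+4+24+25 = 70
Base→#102→#101→#103→#104: 20+3+22+24 = 69
Base→#102→#101→#104→#103: 20+3+4+24 = 51
Base→#102→#103→#101→#104: 20+25+22+4 = 71
Base→#102→#103→#104→#101: 20+25+24+4 = 73
Base→#102→#104→#101→#103: 20+7+4+22 = 53
Base→#102→#104→#103→#101: 20+7+24+22 = 73
Base→#103→#101→#102→#104: 13+22+3+7 = 45
Base→#103→#101→#104→#102: 13+22+4+7 = 46
… (10 more)
Base→#103→#104→#101→#102: 13+24+4+3 = 44  ← best
The minimum is 44.
One shortest path: Base → #103 → #104 → #101 → #102.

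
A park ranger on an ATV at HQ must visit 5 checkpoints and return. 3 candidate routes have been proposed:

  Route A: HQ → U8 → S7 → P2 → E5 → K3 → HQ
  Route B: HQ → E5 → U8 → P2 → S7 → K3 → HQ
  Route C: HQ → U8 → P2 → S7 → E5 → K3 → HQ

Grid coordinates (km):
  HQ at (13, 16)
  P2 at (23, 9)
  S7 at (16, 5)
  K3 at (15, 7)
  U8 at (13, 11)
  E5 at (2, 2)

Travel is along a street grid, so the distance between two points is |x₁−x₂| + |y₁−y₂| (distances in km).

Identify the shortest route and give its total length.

74 km — Route C is the shortest.

Route A: 5 + 9 + 11 + 28 + 18 + 11 = 82
Route B: 25 + 20 + 12 + 11 + 3 + 11 = 82
Route C: 5 + 12 + 11 + 17 + 18 + 11 = 74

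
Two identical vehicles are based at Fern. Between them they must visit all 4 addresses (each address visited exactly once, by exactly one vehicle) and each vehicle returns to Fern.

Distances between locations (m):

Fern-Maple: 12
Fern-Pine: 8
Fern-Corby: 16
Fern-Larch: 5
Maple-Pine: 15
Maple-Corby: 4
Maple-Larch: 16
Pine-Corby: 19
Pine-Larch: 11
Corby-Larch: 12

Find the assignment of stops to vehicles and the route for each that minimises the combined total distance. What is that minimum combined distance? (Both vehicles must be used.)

49 m — the smallest possible combined total.

Try each way of splitting the stops between the two vehicles (each non-empty) and, for each split, find the best tour for each vehicle:
  {Maple} + {Pine, Corby, Larch}: 24 + 44 = 68
  {Pine} + {Maple, Corby, Larch}: 16 + 33 = 49
  {Maple, Pine} + {Corby, Larch}: 35 + 33 = 68
  {Corby} + {Maple, Pine, Larch}: 32 + 43 = 75
  {Maple, Corby} + {Pine, Larch}: 32 + 24 = 56
  {Pine, Corby} + {Maple, Larch}: 43 + 33 = 76
  … (7 splits in total)
Best: vehicle 1 Fern → Pine → Fern = 16; vehicle 2 Fern → Maple → Corby → Larch → Fern = 33; combined 49.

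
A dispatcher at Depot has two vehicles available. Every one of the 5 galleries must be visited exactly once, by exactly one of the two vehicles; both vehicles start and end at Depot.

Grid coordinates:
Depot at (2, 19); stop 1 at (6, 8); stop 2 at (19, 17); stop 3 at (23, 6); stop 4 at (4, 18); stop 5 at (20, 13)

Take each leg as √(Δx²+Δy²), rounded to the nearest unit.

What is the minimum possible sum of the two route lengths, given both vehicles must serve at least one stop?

62 — the smallest possible combined total.

Check every non-empty split of the stops between the two vehicles; for each half take its own optimal tour:
  {stop 1} + {stop 2, stop 3, stop 4, stop 5}: 24 + 53 = 77
  {stop 2} + {stop 1, stop 3, stop 4, stop 5}: 34 + 56 = 90
  {stop 1, stop 2} + {stop 3, stop 4, stop 5}: 45 + 51 = 96
  {stop 3} + {stop 1, stop 2, stop 4, stop 5}: 50 + 48 = 98
  {stop 1, stop 3} + {stop 2, stop 4, stop 5}: 54 + 40 = 94
  {stop 2, stop 3} + {stop 1, stop 4, stop 5}: 54 + 46 = 100
  … (15 splits in total)
  {stop 4} + {stop 1, stop 2, stop 3, stop 5}: 4 + 58 = 62  ← best
Best: vehicle 1 Depot → stop 4 → Depot = 4; vehicle 2 Depot → stop 1 → stop 3 → stop 5 → stop 2 → Depot = 58; combined 62.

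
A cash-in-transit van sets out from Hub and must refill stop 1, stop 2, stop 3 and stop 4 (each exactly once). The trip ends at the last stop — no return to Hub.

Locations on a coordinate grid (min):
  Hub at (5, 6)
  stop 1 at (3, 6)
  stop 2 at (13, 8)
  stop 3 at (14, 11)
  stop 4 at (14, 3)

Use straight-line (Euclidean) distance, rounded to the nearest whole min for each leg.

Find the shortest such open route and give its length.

Shortest open route: 21 min.

There are 4! = 24 possible orderings.
Hub - stop 1 - stop 2 - stop 3 - stop 4: 2+10+3+8 = 23
Hub - stop 1 - stop 2 - stop 4 - stop 3: 2+10+5+8 = 25
Hub - stop 1 - stop 3 - stop 2 - stop 4: 2+12+3+5 = 22
Hub - stop 1 - stop 3 - stop 4 - stop 2: 2+12+8+5 = 27
Hub - stop 1 - stop 4 - stop 2 - stop 3: 2+11+5+3 = 21
Hub - stop 1 - stop 4 - stop 3 - stop 2: 2+11+8+3 = 24
Hub - stop 2 - stop 1 - stop 3 - stop 4: 8+10+12+8 = 38
Hub - stop 2 - stop 1 - stop 4 - stop 3: 8+10+11+8 = 37
Hub - stop 2 - stop 3 - stop 1 - stop 4: 8+3+12+11 = 34
Hub - stop 2 - stop 3 - stop 4 - stop 1: 8+3+8+11 = 30
Hub - stop 2 - stop 4 - stop 1 - stop 3: 8+5+11+12 = 36
Hub - stop 2 - stop 4 - stop 3 - stop 1: 8+5+8+12 = 33
Hub - stop 3 - stop 1 - stop 2 - stop 4: 10+12+10+5 = 37
Hub - stop 3 - stop 1 - stop 4 - stop 2: 10+12+11+5 = 38
… (10 more)
The minimum is 21.
One shortest path: Hub → stop 1 → stop 4 → stop 2 → stop 3.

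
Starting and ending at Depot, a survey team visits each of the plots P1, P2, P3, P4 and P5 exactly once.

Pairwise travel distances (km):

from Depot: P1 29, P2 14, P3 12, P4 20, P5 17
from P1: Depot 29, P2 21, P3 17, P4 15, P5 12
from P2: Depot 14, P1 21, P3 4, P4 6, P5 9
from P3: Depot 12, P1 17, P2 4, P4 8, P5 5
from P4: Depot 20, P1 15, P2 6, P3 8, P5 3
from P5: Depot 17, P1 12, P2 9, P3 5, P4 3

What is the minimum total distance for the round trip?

With 5 stops there are 5!/2 = 60 distinct round trips (a route and its reverse cost the same).
Depot → P1 → P2 → P3 → P4 → P5 → Depot: 29+21+4+8+3+17 = 82
Depot → P1 → P2 → P3 → P5 → P4 → Depot: 29+21+4+5+3+20 = 82
Depot → P1 → P2 → P4 → P3 → P5 → Depot: 29+21+6+8+5+17 = 86
Depot → P1 → P2 → P4 → P5 → P3 → Depot: 29+21+6+3+5+12 = 76
Depot → P1 → P2 → P5 → P3 → P4 → Depot: 29+21+9+5+8+20 = 92
Depot → P1 → P2 → P5 → P4 → P3 → Depot: 29+21+9+3+8+12 = 82
Depot → P1 → P3 → P2 → P4 → P5 → Depot: 29+17+4+6+3+17 = 76
Depot → P1 → P3 → P2 → P5 → P4 → Depot: 29+17+4+9+3+20 = 82
Depot → P1 → P3 → P4 → P2 → P5 → Depot: 29+17+8+6+9+17 = 86
Depot → P1 → P3 → P4 → P5 → P2 → Depot: 29+17+8+3+9+14 = 80
Depot → P1 → P3 → P5 → P2 → P4 → Depot: 29+17+5+9+6+20 = 86
Depot → P1 → P3 → P5 → P4 → P2 → Depot: 29+17+5+3+6+14 = 74
Depot → P1 → P4 → P2 → P3 → P5 → Depot: 29+15+6+4+5+17 = 76
Depot → P1 → P4 → P2 → P5 → P3 → Depot: 29+15+6+9+5+12 = 76
… (46 more)
Depot → P2 → P4 → P1 → P5 → P3 → Depot: 14+6+15+12+5+12 = 64  ← best
The minimum is 64.
One optimal route: Depot → P2 → P4 → P1 → P5 → P3 → Depot (or its reverse).

64 km — the shortest possible round trip.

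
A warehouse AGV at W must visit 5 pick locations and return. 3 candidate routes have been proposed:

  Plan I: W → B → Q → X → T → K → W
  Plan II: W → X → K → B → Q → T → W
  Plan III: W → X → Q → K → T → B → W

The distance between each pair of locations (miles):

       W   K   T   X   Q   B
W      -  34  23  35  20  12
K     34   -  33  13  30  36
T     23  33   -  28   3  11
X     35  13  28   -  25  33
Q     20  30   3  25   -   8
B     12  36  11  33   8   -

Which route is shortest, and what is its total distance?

Plan I: 12 + 8 + 25 + 28 + 33 + 34 = 140
Plan II: 35 + 13 + 36 + 8 + 3 + 23 = 118
Plan III: 35 + 25 + 30 + 33 + 11 + 12 = 146

118 miles — Plan II is the shortest.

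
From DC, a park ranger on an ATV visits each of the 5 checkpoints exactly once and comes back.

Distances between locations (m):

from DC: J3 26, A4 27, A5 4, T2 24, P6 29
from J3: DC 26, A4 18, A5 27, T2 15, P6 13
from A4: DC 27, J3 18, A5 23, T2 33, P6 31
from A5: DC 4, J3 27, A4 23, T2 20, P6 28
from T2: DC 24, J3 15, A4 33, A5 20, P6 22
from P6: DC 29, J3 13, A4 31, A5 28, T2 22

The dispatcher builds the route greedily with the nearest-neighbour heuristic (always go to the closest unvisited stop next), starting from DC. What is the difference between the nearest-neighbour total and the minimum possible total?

The nearest-neighbour route is 6 m longer than optimal.

From DC: A5=4, T2=24, J3=26, A4=27, P6=29 → choose A5 (4).
From A5: T2=20, A4=23, J3=27, P6=28 → choose T2 (20).
From T2: J3=15, P6=22, A4=33 → choose J3 (15).
From J3: P6=13, A4=18 → choose P6 (13).
From P6: A4=31 → choose A4 (31).
NN route DC → A5 → T2 → J3 → P6 → A4 → DC costs 110.
Optimal: DC → A4 → J3 → P6 → T2 → A5 → DC costs 104 (by enumerating all 60 distinct tours).
Excess = 110 − 104 = 6.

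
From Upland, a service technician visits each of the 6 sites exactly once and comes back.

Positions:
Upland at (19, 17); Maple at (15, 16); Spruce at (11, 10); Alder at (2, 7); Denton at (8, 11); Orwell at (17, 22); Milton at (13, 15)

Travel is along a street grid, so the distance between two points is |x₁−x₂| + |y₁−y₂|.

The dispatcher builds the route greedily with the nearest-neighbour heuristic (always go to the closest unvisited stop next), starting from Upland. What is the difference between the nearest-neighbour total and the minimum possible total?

2 longer than the optimal tour.

From Upland: Maple=5, Orwell=7, Milton=8, Spruce=15, Denton=17, Alder=27 → choose Maple (5).
From Maple: Milton=3, Orwell=8, Spruce=10, Denton=12, Alder=22 → choose Milton (3).
From Milton: Spruce=7, Denton=9, Orwell=11, Alder=19 → choose Spruce (7).
From Spruce: Denton=4, Alder=12, Orwell=18 → choose Denton (4).
From Denton: Alder=10, Orwell=20 → choose Alder (10).
From Alder: Orwell=30 → choose Orwell (30).
NN route Upland → Maple → Milton → Spruce → Denton → Alder → Orwell → Upland costs 66.
Optimal: Upland → Maple → Spruce → Alder → Denton → Milton → Orwell → Upland costs 64 (by enumerating all 360 distinct tours).
Excess = 66 − 64 = 2.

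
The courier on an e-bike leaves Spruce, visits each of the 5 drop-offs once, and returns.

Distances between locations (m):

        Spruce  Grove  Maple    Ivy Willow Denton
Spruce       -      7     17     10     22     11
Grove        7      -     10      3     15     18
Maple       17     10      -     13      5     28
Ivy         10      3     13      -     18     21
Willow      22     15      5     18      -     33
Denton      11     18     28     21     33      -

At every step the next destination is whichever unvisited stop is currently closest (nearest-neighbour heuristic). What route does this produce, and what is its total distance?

Total distance 72 m via the nearest-neighbour route Spruce → Grove → Ivy → Maple → Willow → Denton → Spruce.

Spruce → [Grove:7 / Ivy:10 / Denton:11 / Maple:17 / Willow:22] → Grove (7)
Grove → [Ivy:3 / Maple:10 / Willow:15 / Denton:18] → Ivy (3)
Ivy → [Maple:13 / Willow:18 / Denton:21] → Maple (13)
Maple → [Willow:5 / Denton:28] → Willow (5)
Willow → [Denton:33] → Denton (33)
Return Denton→Spruce: 11.
Total = 7 + 3 + 13 + 5 + 33 + 11 = 72.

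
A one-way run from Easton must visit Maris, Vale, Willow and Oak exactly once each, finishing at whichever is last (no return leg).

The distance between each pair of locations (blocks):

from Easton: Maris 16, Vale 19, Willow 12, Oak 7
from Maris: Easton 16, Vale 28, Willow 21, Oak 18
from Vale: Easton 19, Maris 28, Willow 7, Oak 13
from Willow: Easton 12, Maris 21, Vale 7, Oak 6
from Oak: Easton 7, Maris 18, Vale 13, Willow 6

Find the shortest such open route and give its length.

Shortest open route: 47 blocks.

There are 4! = 24 possible orderings.
Easton → Maris → Vale → Willow → Oak: 16+28+7+6 = 57
Easton → Maris → Vale → Oak → Willow: 16+28+13+6 = 63
Easton → Maris → Willow → Vale → Oak: 16+21+7+13 = 57
Easton → Maris → Willow → Oak → Vale: 16+21+6+13 = 56
Easton → Maris → Oak → Vale → Willow: 16+18+13+7 = 54
Easton → Maris → Oak → Willow → Vale: 16+18+6+7 = 47
Easton → Vale → Maris → Willow → Oak: 19+28+21+6 = 74
Easton → Vale → Maris → Oak → Willow: 19+28+18+6 = 71
Easton → Vale → Willow → Maris → Oak: 19+7+21+18 = 65
Easton → Vale → Willow → Oak → Maris: 19+7+6+18 = 50
Easton → Vale → Oak → Maris → Willow: 19+13+18+21 = 71
Easton → Vale → Oak → Willow → Maris: 19+13+6+21 = 59
Easton → Willow → Maris → Vale → Oak: 12+21+28+13 = 74
Easton → Willow → Maris → Oak → Vale: 12+21+18+13 = 64
… (10 more)
The minimum is 47.
One shortest path: Easton → Maris → Oak → Willow → Vale.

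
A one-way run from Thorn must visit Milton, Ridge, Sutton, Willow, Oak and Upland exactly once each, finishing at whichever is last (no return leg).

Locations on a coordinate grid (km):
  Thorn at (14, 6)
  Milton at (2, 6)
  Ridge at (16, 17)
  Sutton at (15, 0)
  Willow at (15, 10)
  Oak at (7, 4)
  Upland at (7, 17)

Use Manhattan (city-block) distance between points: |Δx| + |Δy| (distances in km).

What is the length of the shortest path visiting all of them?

Minimum one-way distance = 54 km.

There are 6! = 720 possible orderings.
Thorn - Milton - Ridge - Sutton - Willow - Oak - Upland: 12+25+18+10+14+13 = 92
Thorn - Milton - Ridge - Sutton - Willow - Upland - Oak: 12+25+18+10+15+13 = 93
Thorn - Milton - Ridge - Sutton - Oak - Willow - Upland: 12+25+18+12+14+15 = 96
Thorn - Milton - Ridge - Sutton - Oak - Upland - Willow: 12+25+18+12+13+15 = 95
Thorn - Milton - Ridge - Sutton - Upland - Willow - Oak: 12+25+18+25+15+14 = 109
Thorn - Milton - Ridge - Sutton - Upland - Oak - Willow: 12+25+18+25+13+14 = 107
Thorn - Milton - Ridge - Willow - Sutton - Oak - Upland: 12+25+8+10+12+13 = 80
Thorn - Milton - Ridge - Willow - Sutton - Upland - Oak: 12+25+8+10+25+13 = 93
… (712 more)
Thorn - Sutton - Willow - Ridge - Upland - Oak - Milton: 7+10+8+9+13+7 = 54  ← best
The minimum is 54.
One shortest path: Thorn → Sutton → Willow → Ridge → Upland → Oak → Milton.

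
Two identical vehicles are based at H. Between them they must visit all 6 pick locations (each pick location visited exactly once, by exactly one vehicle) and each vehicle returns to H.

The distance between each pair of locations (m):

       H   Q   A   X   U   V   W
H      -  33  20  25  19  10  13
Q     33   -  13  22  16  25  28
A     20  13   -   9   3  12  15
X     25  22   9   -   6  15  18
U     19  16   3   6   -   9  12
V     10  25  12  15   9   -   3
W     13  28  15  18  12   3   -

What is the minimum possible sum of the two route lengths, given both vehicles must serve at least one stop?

106 m — the smallest possible combined total.

Try each way of splitting the stops between the two vehicles (each non-empty) and, for each split, find the best tour for each vehicle:
  {Q} + {A, X, U, V, W}: 66 + 60 = 126
  {A} + {Q, X, U, V, W}: 40 + 86 = 126
  {Q, A} + {X, U, V, W}: 66 + 56 = 122
  {X} + {Q, A, U, V, W}: 50 + 74 = 124
  {Q, X} + {A, U, V, W}: 80 + 48 = 128
  {A, X} + {Q, U, V, W}: 54 + 74 = 128
  … (31 splits in total)
  {Q, A, X, U} + {V, W}: 80 + 26 = 106  ← best
Best: vehicle 1 H → Q → A → X → U → H = 80; vehicle 2 H → V → W → H = 26; combined 106.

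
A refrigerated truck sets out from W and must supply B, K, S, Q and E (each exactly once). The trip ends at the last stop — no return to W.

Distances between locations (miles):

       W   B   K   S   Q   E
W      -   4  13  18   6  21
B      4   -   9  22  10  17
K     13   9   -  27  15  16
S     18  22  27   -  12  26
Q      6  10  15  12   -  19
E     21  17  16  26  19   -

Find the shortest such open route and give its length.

60 miles — the minimum one-way total.

There are 5! = 120 possible orderings.
W - B - K - S - Q - E: 4+9+27+12+19 = 71
W - B - K - S - E - Q: 4+9+27+26+19 = 85
W - B - K - Q - S - E: 4+9+15+12+26 = 66
W - B - K - Q - E - S: 4+9+15+19+26 = 73
W - B - K - E - S - Q: 4+9+16+26+12 = 67
W - B - K - E - Q - S: 4+9+16+19+12 = 60
W - B - S - K - Q - E: 4+22+27+15+19 = 87
W - B - S - K - E - Q: 4+22+27+16+19 = 88
W - B - S - Q - K - E: 4+22+12+15+16 = 69
W - B - S - Q - E - K: 4+22+12+19+16 = 73
W - B - S - E - K - Q: 4+22+26+16+15 = 83
W - B - S - E - Q - K: 4+22+26+19+15 = 86
W - B - Q - K - S - E: 4+10+15+27+26 = 82
W - B - Q - K - E - S: 4+10+15+16+26 = 71
… (106 more)
The minimum is 60.
One shortest path: W → B → K → E → Q → S.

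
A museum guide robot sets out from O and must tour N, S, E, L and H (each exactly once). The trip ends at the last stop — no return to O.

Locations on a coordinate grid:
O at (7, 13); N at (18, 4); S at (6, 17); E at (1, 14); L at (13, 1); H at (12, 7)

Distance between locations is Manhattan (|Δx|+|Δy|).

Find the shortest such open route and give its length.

There are 5! = 120 possible orderings.
O→N→S→E→L→H: 20+25+8+25+7 = 85
O→N→S→E→H→L: 20+25+8+18+7 = 78
O→N→S→L→E→H: 20+25+23+25+18 = 111
O→N→S→L→H→E: 20+25+23+7+18 = 93
O→N→S→H→E→L: 20+25+16+18+25 = 104
O→N→S→H→L→E: 20+25+16+7+25 = 93
O→N→E→S→L→H: 20+27+8+23+7 = 85
O→N→E→S→H→L: 20+27+8+16+7 = 78
O→N→E→L→S→H: 20+27+25+23+16 = 111
O→N→E→L→H→S: 20+27+25+7+16 = 95
O→N→E→H→S→L: 20+27+18+16+23 = 104
O→N→E→H→L→S: 20+27+18+7+23 = 95
O→N→L→S→E→H: 20+8+23+8+18 = 77
O→N→L→S→H→E: 20+8+23+16+18 = 85
… (106 more)
O→S→E→H→L→N: 5+8+18+7+8 = 46  ← best
The minimum is 46.
One shortest path: O → S → E → H → L → N.

46 — the minimum one-way total.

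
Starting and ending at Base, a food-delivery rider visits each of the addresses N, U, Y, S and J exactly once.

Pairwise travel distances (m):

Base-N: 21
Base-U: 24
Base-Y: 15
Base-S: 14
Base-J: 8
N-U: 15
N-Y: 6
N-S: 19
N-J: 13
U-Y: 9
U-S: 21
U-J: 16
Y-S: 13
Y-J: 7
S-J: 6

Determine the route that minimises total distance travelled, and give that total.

Base → N → U → Y → S → J → Base: 21+15+9+13+6+8 = 72
Base → N → U → Y → J → S → Base: 21+15+9+7+6+14 = 72
Base → N → U → S → Y → J → Base: 21+15+21+13+7+8 = 85
Base → N → U → S → J → Y → Base: 21+15+21+6+7+15 = 85
Base → N → U → J → Y → S → Base: 21+15+16+7+13+14 = 86
Base → N → U → J → S → Y → Base: 21+15+16+6+13+15 = 86
Base → N → Y → U → S → J → Base: 21+6+9+21+6+8 = 71
Base → N → Y → U → J → S → Base: 21+6+9+16+6+14 = 72
Base → N → Y → S → U → J → Base: 21+6+13+21+16+8 = 85
Base → N → Y → S → J → U → Base: 21+6+13+6+16+24 = 86
Base → N → Y → J → U → S → Base: 21+6+7+16+21+14 = 85
Base → N → Y → J → S → U → Base: 21+6+7+6+21+24 = 85
Base → N → S → U → Y → J → Base: 21+19+21+9+7+8 = 85
Base → N → S → U → J → Y → Base: 21+19+21+16+7+15 = 99
… (46 more)
The minimum is 71.
One optimal route: Base → N → Y → U → S → J → Base (or its reverse).

Minimum total distance: 71 m.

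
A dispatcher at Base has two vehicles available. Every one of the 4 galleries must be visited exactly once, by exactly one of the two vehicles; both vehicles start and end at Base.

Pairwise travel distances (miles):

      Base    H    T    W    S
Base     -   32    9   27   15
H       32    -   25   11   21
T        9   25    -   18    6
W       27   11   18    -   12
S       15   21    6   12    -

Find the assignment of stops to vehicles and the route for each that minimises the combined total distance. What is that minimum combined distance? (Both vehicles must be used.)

88 miles — the smallest possible combined total.

There are 2^3 − 1 = 7 ways to divide the 4 stops into two non-empty groups. For each, the best each vehicle can do is its own shortest tour through its group:
  {H} + {T, W, S}: 64 + 54 = 118
  {T} + {H, W, S}: 18 + 70 = 88
  {H, T} + {W, S}: 66 + 54 = 120
  {W} + {H, T, S}: 54 + 68 = 122
  {H, W} + {T, S}: 70 + 30 = 100
  {T, W} + {H, S}: 54 + 68 = 122
  … (7 splits in total)
Best: vehicle 1 Base → T → Base = 18; vehicle 2 Base → H → W → S → Base = 70; combined 88.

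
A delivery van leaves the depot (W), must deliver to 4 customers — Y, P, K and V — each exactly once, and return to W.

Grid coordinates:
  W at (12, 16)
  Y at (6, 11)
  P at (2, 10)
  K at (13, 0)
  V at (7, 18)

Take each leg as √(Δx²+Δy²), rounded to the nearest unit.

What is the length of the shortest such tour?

Minimum total distance: 47.

W → Y → P → K → V → W: 8+4+15+19+5 = 51
W → Y → P → V → K → W: 8+4+9+19+16 = 56
W → Y → K → P → V → W: 8+13+15+9+5 = 50
W → Y → K → V → P → W: 8+13+19+9+12 = 61
W → Y → V → P → K → W: 8+7+9+15+16 = 55
W → Y → V → K → P → W: 8+7+19+15+12 = 61
W → P → Y → K → V → W: 12+4+13+19+5 = 53
W → P → Y → V → K → W: 12+4+7+19+16 = 58
W → P → K → Y → V → W: 12+15+13+7+5 = 52
W → P → V → Y → K → W: 12+9+7+13+16 = 57
W → K → Y → P → V → W: 16+13+4+9+5 = 47
W → K → P → Y → V → W: 16+15+4+7+5 = 47
The minimum is 47.
One optimal route: W → K → Y → P → V → W (or its reverse).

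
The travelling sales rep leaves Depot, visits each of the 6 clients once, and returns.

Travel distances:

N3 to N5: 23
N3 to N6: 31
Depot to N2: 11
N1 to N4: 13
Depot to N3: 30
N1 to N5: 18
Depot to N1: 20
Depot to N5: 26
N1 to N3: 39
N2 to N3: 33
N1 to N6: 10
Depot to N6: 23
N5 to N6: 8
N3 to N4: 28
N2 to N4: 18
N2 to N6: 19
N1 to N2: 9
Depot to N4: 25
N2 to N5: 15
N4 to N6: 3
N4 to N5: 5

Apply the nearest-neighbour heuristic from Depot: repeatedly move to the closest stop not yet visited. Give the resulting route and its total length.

At Depot the remaining stops are N2 11, N1 20, N6 23, N4 25, N5 26, N3 30; go to N2.
At N2 the remaining stops are N1 9, N5 15, N4 18, N6 19, N3 33; go to N1.
At N1 the remaining stops are N6 10, N4 13, N5 18, N3 39; go to N6.
At N6 the remaining stops are N4 3, N5 8, N3 31; go to N4.
At N4 the remaining stops are N5 5, N3 28; go to N5.
At N5 the remaining stops are N3 23; go to N3.
Return N3→Depot: 30.
Total = 11 + 9 + 10 + 3 + 5 + 23 + 30 = 91.

Nearest-neighbour total = 91; route Depot → N2 → N1 → N6 → N4 → N5 → N3 → Depot.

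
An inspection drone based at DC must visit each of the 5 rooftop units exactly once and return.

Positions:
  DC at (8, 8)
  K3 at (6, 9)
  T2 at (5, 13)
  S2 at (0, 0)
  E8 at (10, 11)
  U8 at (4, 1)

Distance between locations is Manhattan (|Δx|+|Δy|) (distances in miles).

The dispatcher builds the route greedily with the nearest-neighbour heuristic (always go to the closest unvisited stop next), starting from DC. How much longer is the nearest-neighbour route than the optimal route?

From DC: K3=3, E8=5, T2=8, U8=11, S2=16 → choose K3 (3).
From K3: T2=5, E8=6, U8=10, S2=15 → choose T2 (5).
From T2: E8=7, U8=13, S2=18 → choose E8 (7).
From E8: U8=16, S2=21 → choose U8 (16).
From U8: S2=5 → choose S2 (5).
NN route DC → K3 → T2 → E8 → U8 → S2 → DC costs 52.
Optimal: DC → K3 → S2 → U8 → T2 → E8 → DC costs 48 (by enumerating all 60 distinct tours).
Excess = 52 − 48 = 4.

4 miles longer than the optimal tour.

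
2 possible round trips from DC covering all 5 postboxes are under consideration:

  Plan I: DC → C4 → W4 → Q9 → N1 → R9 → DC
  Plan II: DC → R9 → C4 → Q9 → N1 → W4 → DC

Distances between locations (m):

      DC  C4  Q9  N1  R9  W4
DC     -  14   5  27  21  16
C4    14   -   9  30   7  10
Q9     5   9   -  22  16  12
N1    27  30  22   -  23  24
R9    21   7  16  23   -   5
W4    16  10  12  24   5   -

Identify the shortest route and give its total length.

99 m — Plan II is the shortest.

Plan I: 14 + 10 + 12 + 22 + 23 + 21 = 102
Plan II: 21 + 7 + 9 + 22 + 24 + 16 = 99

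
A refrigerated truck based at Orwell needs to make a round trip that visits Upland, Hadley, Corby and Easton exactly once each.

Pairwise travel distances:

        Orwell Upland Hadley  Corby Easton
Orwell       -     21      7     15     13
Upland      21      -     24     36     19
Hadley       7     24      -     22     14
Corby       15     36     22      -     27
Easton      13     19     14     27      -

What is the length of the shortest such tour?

Shortest round trip = 91.

With 4 stops there are 4!/2 = 12 distinct round trips (a route and its reverse cost the same).
Orwell→Upland→Hadley→Corby→Easton→Orwell: 21+24+22+27+13 = 107
Orwell→Upland→Hadley→Easton→Corby→Orwell: 21+24+14+27+15 = 101
Orwell→Upland→Corby→Hadley→Easton→Orwell: 21+36+22+14+13 = 106
Orwell→Upland→Corby→Easton→Hadley→Orwell: 21+36+27+14+7 = 105
Orwell→Upland→Easton→Hadley→Corby→Orwell: 21+19+14+22+15 = 91
Orwell→Upland→Easton→Corby→Hadley→Orwell: 21+19+27+22+7 = 96
Orwell→Hadley→Upland→Corby→Easton→Orwell: 7+24+36+27+13 = 107
Orwell→Hadley→Upland→Easton→Corby→Orwell: 7+24+19+27+15 = 92
Orwell→Hadley→Corby→Upland→Easton→Orwell: 7+22+36+19+13 = 97
Orwell→Hadley→Easton→Upland→Corby→Orwell: 7+14+19+36+15 = 91
Orwell→Corby→Upland→Hadley→Easton→Orwell: 15+36+24+14+13 = 102
Orwell→Corby→Hadley→Upland→Easton→Orwell: 15+22+24+19+13 = 93
The minimum is 91.
One optimal route: Orwell → Upland → Easton → Hadley → Corby → Orwell (or its reverse).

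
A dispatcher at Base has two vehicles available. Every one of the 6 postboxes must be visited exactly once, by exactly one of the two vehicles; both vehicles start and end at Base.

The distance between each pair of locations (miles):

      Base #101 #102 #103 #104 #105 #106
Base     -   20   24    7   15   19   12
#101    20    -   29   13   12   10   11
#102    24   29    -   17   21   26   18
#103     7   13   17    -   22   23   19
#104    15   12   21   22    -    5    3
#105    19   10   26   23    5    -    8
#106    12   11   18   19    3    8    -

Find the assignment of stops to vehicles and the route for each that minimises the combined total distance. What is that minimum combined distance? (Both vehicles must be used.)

Try each way of splitting the stops between the two vehicles (each non-empty) and, for each split, find the best tour for each vehicle:
  {#101} + {#102, #103, #104, #105, #106}: 40 + 69 = 109
  {#102} + {#101, #103, #104, #105, #106}: 48 + 50 = 98
  {#101, #102} + {#103, #104, #105, #106}: 73 + 50 = 123
  {#103} + {#101, #102, #104, #105, #106}: 14 + 80 = 94
  {#101, #103} + {#102, #104, #105, #106}: 40 + 69 = 109
  {#102, #103} + {#101, #104, #105, #106}: 48 + 50 = 98
  … (31 splits in total)
Best: vehicle 1 Base → #103 → Base = 14; vehicle 2 Base → #101 → #105 → #104 → #106 → #102 → Base = 80; combined 94.

94 miles — the smallest possible combined total.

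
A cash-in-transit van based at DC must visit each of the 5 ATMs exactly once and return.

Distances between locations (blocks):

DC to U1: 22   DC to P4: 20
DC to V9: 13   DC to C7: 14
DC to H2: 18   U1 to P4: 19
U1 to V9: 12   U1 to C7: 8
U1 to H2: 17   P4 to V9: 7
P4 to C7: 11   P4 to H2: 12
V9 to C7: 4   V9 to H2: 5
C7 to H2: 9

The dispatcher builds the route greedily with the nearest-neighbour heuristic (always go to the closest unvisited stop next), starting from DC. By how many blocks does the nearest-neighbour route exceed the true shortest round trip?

The nearest-neighbour route is 3 blocks longer than optimal.

From DC: V9=13, C7=14, H2=18, P4=20, U1=22 → choose V9 (13).
From V9: C7=4, H2=5, P4=7, U1=12 → choose C7 (4).
From C7: U1=8, H2=9, P4=11 → choose U1 (8).
From U1: H2=17, P4=19 → choose H2 (17).
From H2: P4=12 → choose P4 (12).
NN route DC → V9 → C7 → U1 → H2 → P4 → DC costs 74.
Optimal: DC → U1 → C7 → P4 → V9 → H2 → DC costs 71 (by enumerating all 60 distinct tours).
Excess = 74 − 71 = 3.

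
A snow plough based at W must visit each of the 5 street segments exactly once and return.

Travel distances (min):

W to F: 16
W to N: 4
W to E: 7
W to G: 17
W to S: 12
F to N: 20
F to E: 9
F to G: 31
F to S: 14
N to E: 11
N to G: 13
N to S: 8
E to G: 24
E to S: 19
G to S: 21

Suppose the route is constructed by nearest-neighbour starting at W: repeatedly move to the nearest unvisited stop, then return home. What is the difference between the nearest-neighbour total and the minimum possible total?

8 min longer than the optimal tour.

From W: N=4, E=7, S=12, F=16, G=17 → choose N (4).
From N: S=8, E=11, G=13, F=20 → choose S (8).
From S: F=14, E=19, G=21 → choose F (14).
From F: E=9, G=31 → choose E (9).
From E: G=24 → choose G (24).
NN route W → N → S → F → E → G → W costs 76.
Optimal: W → N → G → S → F → E → W costs 68 (by enumerating all 60 distinct tours).
Excess = 76 − 68 = 8.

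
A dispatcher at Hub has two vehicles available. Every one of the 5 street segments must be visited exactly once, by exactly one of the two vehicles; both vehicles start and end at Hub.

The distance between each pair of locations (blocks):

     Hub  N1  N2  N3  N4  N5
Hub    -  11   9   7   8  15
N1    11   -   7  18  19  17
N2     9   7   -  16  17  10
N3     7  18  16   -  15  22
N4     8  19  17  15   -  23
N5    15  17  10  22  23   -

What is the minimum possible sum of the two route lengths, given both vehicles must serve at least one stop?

Check every non-empty split of the stops between the two vehicles; for each half take its own optimal tour:
  {N1} + {N2, N3, N4, N5}: 22 + 64 = 86
  {N2} + {N1, N3, N4, N5}: 18 + 73 = 91
  {N1, N2} + {N3, N4, N5}: 27 + 60 = 87
  {N3} + {N1, N2, N4, N5}: 14 + 59 = 73
  {N1, N3} + {N2, N4, N5}: 36 + 50 = 86
  {N2, N3} + {N1, N4, N5}: 32 + 59 = 91
  … (15 splits in total)
Best: vehicle 1 Hub → N3 → Hub = 14; vehicle 2 Hub → N1 → N2 → N5 → N4 → Hub = 59; combined 73.

73 blocks — the smallest possible combined total.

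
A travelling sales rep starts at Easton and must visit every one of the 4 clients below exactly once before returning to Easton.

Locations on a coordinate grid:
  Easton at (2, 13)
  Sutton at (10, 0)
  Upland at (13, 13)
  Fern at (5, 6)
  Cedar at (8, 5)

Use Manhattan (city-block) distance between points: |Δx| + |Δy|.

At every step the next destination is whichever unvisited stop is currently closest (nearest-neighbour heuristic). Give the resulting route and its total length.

Easton → [Fern:10 / Upland:11 / Cedar:14 / Sutton:21] → Fern (10)
Fern → [Cedar:4 / Sutton:11 / Upland:15] → Cedar (4)
Cedar → [Sutton:7 / Upland:13] → Sutton (7)
Sutton → [Upland:16] → Upland (16)
Return Upland→Easton: 11.
Total = 10 + 4 + 7 + 16 + 11 = 48.

48 along Easton → Fern → Cedar → Sutton → Upland → Easton.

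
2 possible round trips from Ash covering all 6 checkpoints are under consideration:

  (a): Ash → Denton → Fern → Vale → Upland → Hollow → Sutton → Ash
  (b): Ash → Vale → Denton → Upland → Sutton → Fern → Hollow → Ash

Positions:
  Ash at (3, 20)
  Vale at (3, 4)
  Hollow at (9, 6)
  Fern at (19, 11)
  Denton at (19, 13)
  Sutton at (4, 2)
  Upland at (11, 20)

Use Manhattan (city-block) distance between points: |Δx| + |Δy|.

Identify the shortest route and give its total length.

116 — (a) is the shortest.

(a): 23 + 2 + 23 + 24 + 16 + 9 + 19 = 116
(b): 16 + 25 + 15 + 25 + 24 + 15 + 20 = 140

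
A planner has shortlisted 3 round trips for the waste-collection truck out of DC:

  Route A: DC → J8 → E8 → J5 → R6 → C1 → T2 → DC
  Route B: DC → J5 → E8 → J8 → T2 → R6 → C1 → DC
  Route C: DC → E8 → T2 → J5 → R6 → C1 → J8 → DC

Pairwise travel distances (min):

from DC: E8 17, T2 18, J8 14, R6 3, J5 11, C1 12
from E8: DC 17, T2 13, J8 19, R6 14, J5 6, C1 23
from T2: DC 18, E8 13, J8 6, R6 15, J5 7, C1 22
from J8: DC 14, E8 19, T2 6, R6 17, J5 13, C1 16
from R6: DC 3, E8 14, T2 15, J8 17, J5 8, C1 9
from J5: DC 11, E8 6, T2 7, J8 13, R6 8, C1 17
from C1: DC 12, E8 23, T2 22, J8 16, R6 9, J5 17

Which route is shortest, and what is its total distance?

Shortest is Route B, total 78 min.

Route A: 14 + 19 + 6 + 8 + 9 + 22 + 18 = 96
Route B: 11 + 6 + 19 + 6 + 15 + 9 + 12 = 78
Route C: 17 + 13 + 7 + 8 + 9 + 16 + 14 = 84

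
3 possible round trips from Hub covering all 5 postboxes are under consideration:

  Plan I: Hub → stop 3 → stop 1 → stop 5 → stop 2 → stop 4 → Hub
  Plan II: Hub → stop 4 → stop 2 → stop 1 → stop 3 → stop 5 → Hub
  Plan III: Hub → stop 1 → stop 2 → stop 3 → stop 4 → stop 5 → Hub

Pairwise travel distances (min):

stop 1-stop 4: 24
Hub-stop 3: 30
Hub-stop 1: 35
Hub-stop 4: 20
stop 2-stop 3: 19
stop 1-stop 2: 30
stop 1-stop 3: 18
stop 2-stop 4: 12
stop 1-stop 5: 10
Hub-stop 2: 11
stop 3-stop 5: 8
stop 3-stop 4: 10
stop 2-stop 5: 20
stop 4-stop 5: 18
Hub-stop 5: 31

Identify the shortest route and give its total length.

Shortest is Plan I, total 110 min.

Plan I: 30 + 18 + 10 + 20 + 12 + 20 = 110
Plan II: 20 + 12 + 30 + 18 + 8 + 31 = 119
Plan III: 35 + 30 + 19 + 10 + 18 + 31 = 143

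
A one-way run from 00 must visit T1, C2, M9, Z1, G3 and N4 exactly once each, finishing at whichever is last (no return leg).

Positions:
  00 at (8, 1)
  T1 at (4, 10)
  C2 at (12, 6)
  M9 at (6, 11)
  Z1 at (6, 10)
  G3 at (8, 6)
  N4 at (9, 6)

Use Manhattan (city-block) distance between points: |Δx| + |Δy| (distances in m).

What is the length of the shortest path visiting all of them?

There are 6! = 720 possible orderings.
00 - T1 - C2 - M9 - Z1 - G3 - N4: 13+12+11+1+6+1 = 44
00 - T1 - C2 - M9 - Z1 - N4 - G3: 13+12+11+1+7+1 = 45
00 - T1 - C2 - M9 - G3 - Z1 - N4: 13+12+11+7+6+7 = 56
00 - T1 - C2 - M9 - G3 - N4 - Z1: 13+12+11+7+1+7 = 51
00 - T1 - C2 - M9 - N4 - Z1 - G3: 13+12+11+8+7+6 = 57
00 - T1 - C2 - M9 - N4 - G3 - Z1: 13+12+11+8+1+6 = 51
00 - T1 - C2 - Z1 - M9 - G3 - N4: 13+12+10+1+7+1 = 44
00 - T1 - C2 - Z1 - M9 - N4 - G3: 13+12+10+1+8+1 = 45
… (712 more)
00 - C2 - N4 - G3 - M9 - Z1 - T1: 9+3+1+7+1+2 = 23  ← best
The minimum is 23.
One shortest path: 00 → C2 → N4 → G3 → M9 → Z1 → T1.

23 m — the minimum one-way total.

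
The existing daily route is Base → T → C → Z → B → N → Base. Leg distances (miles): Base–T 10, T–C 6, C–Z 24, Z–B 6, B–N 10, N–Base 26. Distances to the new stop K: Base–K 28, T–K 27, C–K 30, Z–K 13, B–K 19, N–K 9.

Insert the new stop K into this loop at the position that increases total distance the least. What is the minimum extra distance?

+11 miles — insert K between N and Base.

Insertion cost between consecutive stops i–j is d(i,K) + d(K,j) − d(i,j):
  between Base and T: 28 + 27 − 10 = 45
  between T and C: 27 + 30 − 6 = 51
  between C and Z: 30 + 13 − 24 = 19
  between Z and B: 13 + 19 − 6 = 26
  between B and N: 19 + 9 − 10 = 18
  between N and Base: 9 + 28 − 26 = 11
Cheapest insertion is between N and Base, adding 11.
New total = 82 + 11 = 93.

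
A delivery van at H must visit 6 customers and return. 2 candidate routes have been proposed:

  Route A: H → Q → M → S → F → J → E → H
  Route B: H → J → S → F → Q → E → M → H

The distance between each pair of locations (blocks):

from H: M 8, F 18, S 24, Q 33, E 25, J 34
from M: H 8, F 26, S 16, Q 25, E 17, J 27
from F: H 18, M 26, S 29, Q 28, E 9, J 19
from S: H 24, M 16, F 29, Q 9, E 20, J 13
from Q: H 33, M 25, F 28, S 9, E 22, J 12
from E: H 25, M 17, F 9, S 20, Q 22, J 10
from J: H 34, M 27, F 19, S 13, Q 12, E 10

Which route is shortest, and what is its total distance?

Shortest is Route B, total 151 blocks.

Route A: 33 + 25 + 16 + 29 + 19 + 10 + 25 = 157
Route B: 34 + 13 + 29 + 28 + 22 + 17 + 8 = 151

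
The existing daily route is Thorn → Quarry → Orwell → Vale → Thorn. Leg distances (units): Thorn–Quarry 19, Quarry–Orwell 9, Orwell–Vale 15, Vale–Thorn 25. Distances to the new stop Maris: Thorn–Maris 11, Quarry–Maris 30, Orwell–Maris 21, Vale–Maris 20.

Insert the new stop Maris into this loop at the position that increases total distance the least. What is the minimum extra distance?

Insertion cost between consecutive stops i–j is d(i,Maris) + d(Maris,j) − d(i,j):
  between Thorn and Quarry: 11 + 30 − 19 = 22
  between Quarry and Orwell: 30 + 21 − 9 = 42
  between Orwell and Vale: 21 + 20 − 15 = 26
  between Vale and Thorn: 20 + 11 − 25 = 6
Cheapest insertion is between Vale and Thorn, adding 6.
New total = 68 + 6 = 74.

+6 — insert Maris between Vale and Thorn.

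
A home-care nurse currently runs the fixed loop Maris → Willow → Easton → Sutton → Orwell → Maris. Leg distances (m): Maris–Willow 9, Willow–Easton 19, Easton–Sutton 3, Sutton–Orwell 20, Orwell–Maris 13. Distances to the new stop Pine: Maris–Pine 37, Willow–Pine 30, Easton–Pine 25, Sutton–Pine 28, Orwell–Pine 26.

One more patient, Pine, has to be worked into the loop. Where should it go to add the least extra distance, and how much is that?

Insertion cost between consecutive stops i–j is d(i,Pine) + d(Pine,j) − d(i,j):
  between Maris and Willow: 37 + 30 − 9 = 58
  between Willow and Easton: 30 + 25 − 19 = 36
  between Easton and Sutton: 25 + 28 − 3 = 50
  between Sutton and Orwell: 28 + 26 − 20 = 34
  between Orwell and Maris: 26 + 37 − 13 = 50
Cheapest insertion is between Sutton and Orwell, adding 34.
New total = 64 + 34 = 98.

Adding 34 m by placing Pine on the Sutton–Orwell leg.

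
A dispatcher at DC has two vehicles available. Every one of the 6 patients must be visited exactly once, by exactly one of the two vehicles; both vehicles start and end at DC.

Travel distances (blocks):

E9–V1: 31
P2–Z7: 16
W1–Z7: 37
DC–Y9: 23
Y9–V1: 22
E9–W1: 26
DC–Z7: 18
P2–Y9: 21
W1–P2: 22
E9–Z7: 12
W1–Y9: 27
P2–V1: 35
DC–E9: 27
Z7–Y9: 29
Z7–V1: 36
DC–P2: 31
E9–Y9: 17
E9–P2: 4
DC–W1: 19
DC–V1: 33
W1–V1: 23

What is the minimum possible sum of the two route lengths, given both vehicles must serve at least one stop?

There are 2^5 − 1 = 31 ways to divide the 6 stops into two non-empty groups. For each, the best each vehicle can do is its own shortest tour through its group:
  {E9} + {W1, P2, Z7, Y9, V1}: 54 + 119 = 173
  {W1} + {E9, P2, Z7, Y9, V1}: 38 + 110 = 148
  {E9, W1} + {P2, Z7, Y9, V1}: 72 + 110 = 182
  {P2} + {E9, W1, Z7, Y9, V1}: 62 + 111 = 173
  {E9, P2} + {W1, Z7, Y9, V1}: 62 + 111 = 173
  {W1, P2} + {E9, Z7, Y9, V1}: 72 + 102 = 174
  … (31 splits in total)
Best: vehicle 1 DC → W1 → DC = 38; vehicle 2 DC → Z7 → E9 → P2 → Y9 → V1 → DC = 110; combined 148.

Minimum combined distance: 148 blocks.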